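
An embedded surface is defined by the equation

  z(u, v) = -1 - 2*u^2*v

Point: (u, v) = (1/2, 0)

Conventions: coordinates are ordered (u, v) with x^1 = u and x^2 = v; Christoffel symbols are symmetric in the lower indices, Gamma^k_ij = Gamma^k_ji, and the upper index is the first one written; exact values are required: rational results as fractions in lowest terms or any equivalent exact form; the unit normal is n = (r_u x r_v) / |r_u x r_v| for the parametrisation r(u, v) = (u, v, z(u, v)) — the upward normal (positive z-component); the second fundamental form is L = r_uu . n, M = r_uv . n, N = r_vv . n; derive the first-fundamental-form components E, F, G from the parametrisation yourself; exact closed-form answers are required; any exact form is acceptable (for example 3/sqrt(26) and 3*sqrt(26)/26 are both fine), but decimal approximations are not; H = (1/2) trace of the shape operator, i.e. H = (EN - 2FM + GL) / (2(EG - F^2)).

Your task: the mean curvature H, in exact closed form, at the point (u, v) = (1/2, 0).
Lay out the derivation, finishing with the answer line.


z_u = 0, z_v = -1/2, z_uu = 0, z_uv = -2, z_vv = 0
E = 1, F = 0, G = 5/4; answer radicand W^2 = 5/4
unnormalised second-form numerators: l = 0, m = -2, n = 0; L = l/sqrt(5/4), and similarly M = m/sqrt(W^2), N = n/sqrt(W^2)
H = (E*n - 2*F*m + G*l) / (2*(EG - F^2)*sqrt(W^2)); E*n - 2*F*m + G*l = 0, EG - F^2 = 5/4, so H = (0)/sqrt(5/4)

Answer: H = 0


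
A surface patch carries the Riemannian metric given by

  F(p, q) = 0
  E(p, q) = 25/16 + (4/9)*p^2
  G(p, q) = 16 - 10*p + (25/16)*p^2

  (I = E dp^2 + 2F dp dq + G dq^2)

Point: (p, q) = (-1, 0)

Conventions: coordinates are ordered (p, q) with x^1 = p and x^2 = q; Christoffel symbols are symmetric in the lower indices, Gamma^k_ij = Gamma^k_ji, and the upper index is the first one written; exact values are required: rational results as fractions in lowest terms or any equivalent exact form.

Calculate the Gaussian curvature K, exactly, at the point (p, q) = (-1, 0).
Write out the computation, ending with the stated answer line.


E = 289/144, F = 0, G = 441/16, EG - F^2 = 14161/256 at the point
E_p = -8/9, E_q = 0, F_p = 0, F_q = 0, G_p = -105/8, G_q = 0
E_qq = 0, F_pq = 0, G_pp = 25/8
Compute both Brioschi determinants and normalise by (EG - F^2)^2.
M1 = [[-E_qq/2 + F_pq - G_pp/2, E_p/2, F_p - E_q/2], [F_q - G_p/2, E, F], [G_q/2, F, G]] = [[-25/16, -4/9, 0], [105/16, 289/144, 0], [0, 0, 441/16]]; det M1 = -24745/4096
M2 = [[0, E_q/2, G_p/2], [E_q/2, E, F], [G_p/2, F, G]] = [[0, 0, -105/16], [0, 289/144, 0], [-105/16, 0, 441/16]]; det M2 = -354025/4096
det M1 - det M2 = 5145/64; K = 5145/64 / (14161/256)^2 = 15360/584647

Answer: K = 15360/584647


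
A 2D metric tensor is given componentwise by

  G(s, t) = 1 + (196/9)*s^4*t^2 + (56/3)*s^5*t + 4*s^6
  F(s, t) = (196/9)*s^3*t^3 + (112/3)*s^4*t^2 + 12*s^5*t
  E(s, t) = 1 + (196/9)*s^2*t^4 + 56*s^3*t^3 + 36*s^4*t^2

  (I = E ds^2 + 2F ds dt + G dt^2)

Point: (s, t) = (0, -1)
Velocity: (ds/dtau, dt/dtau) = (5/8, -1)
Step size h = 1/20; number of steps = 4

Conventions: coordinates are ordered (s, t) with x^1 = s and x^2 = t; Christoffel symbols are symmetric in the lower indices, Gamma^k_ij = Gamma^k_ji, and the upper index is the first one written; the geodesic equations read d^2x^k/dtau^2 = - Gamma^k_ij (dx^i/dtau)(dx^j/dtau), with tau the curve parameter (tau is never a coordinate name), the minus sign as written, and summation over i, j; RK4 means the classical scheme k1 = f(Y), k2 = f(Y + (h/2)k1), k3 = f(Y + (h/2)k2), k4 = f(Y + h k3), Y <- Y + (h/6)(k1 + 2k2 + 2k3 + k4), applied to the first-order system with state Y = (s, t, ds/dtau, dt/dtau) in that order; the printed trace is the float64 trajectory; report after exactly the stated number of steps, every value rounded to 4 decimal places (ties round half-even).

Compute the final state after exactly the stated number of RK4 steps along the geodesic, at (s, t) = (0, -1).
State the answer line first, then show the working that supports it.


Answer: s = 0.1160, t = -1.1995, ds/dtau = 0.4934, dt/dtau = -0.9903

f(Y) = (ds/dtau, dt/dtau, -Gamma^s_ij Y'^i Y'^j, -Gamma^t_ij Y'^i Y'^j) with the Gammas evaluated at the stage position; h = 0.050000; intermediate values shown to 6 dp
step 0: s = 0.0000, t = -1.0000, ds/dtau = 0.6250, dt/dtau = -1.0000
step 1:
  k1: at (s, t) = (0.000000, -1.000000), (ds/dtau, dt/dtau) = (0.625000, -1.000000); Gamma_sss = 0.000000, Gamma_sst = 0.000000, Gamma_stt = 0.000000, Gamma_tss = 0.000000, Gamma_tst = 0.000000, Gamma_ttt = 0.000000; k1 = (0.625000, -1.000000, 0.000000, 0.000000)
  k2: at (s, t) = (0.015625, -1.025000), (ds/dtau, dt/dtau) = (0.625000, -1.000000); Gamma_sss = 0.351822, Gamma_sst = -0.011054, Gamma_stt = 0.000085, Gamma_tss = -0.005435, Gamma_tst = 0.000171, Gamma_ttt = -0.000001; k2 = (0.625000, -1.000000, -0.151334, 0.002338)
  k3: at (s, t) = (0.015625, -1.025000), (ds/dtau, dt/dtau) = (0.621217, -0.999942); Gamma_sss = 0.351822, Gamma_sst = -0.011054, Gamma_stt = 0.000085, Gamma_tss = -0.005435, Gamma_tst = 0.000171, Gamma_ttt = -0.000001; k3 = (0.621217, -0.999942, -0.149590, 0.002311)
  k4: at (s, t) = (0.031061, -1.049997), (ds/dtau, dt/dtau) = (0.617520, -0.999884); Gamma_sss = 0.713881, Gamma_sst = -0.044844, Gamma_stt = 0.000676, Gamma_tss = -0.021675, Gamma_tst = 0.001362, Gamma_ttt = -0.000021; k4 = (0.617520, -0.999884, -0.328279, 0.009967)
  Y <- Y + (h/6)(k1 + 2k2 + 2k3 + k4): s = 0.0311, t = -1.0500, ds/dtau = 0.6172, dt/dtau = -0.9998
step 2:
  k1: at (s, t) = (0.031125, -1.049998), (ds/dtau, dt/dtau) = (0.617249, -0.999839); Gamma_sss = 0.715105, Gamma_sst = -0.045019, Gamma_stt = 0.000680, Gamma_tss = -0.021757, Gamma_tst = 0.001370, Gamma_ttt = -0.000021; k1 = (0.617249, -0.999839, -0.328699, 0.010001)
  k2: at (s, t) = (0.046556, -1.074994), (ds/dtau, dt/dtau) = (0.609031, -0.999589); Gamma_sss = 1.075615, Gamma_sst = -0.101922, Gamma_stt = 0.002270, Gamma_tss = -0.048414, Gamma_tst = 0.004588, Gamma_ttt = -0.000102; k2 = (0.609031, -0.999589, -0.525331, 0.023645)
  k3: at (s, t) = (0.046350, -1.074988), (ds/dtau, dt/dtau) = (0.604116, -0.999248); Gamma_sss = 1.072190, Gamma_sst = -0.101107, Gamma_stt = 0.002242, Gamma_tss = -0.048039, Gamma_tst = 0.004530, Gamma_ttt = -0.000100; k3 = (0.604116, -0.999248, -0.515609, 0.023101)
  k4: at (s, t) = (0.061330, -1.099960), (ds/dtau, dt/dtau) = (0.591469, -0.998684); Gamma_sss = 1.408751, Gamma_sst = -0.176815, Gamma_stt = 0.005113, Gamma_tss = -0.082591, Gamma_tst = 0.010366, Gamma_ttt = -0.000300; k4 = (0.591469, -0.998684, -0.706815, 0.041439)
  Y <- Y + (h/6)(k1 + 2k2 + 2k3 + k4): s = 0.0614, t = -1.1000, ds/dtau = 0.5913, dt/dtau = -0.9986
step 3:
  k1: at (s, t) = (0.061416, -1.099966), (ds/dtau, dt/dtau) = (0.591271, -0.998632); Gamma_sss = 1.409927, Gamma_sst = -0.177242, Gamma_stt = 0.005132, Gamma_tss = -0.082782, Gamma_tst = 0.010407, Gamma_ttt = -0.000301; k1 = (0.591271, -0.998632, -0.707340, 0.041530)
  k2: at (s, t) = (0.076198, -1.124932), (ds/dtau, dt/dtau) = (0.573587, -0.997593); Gamma_sss = 1.712886, Gamma_sst = -0.268754, Gamma_stt = 0.009517, Gamma_tss = -0.123403, Gamma_tst = 0.019362, Gamma_ttt = -0.000686; k2 = (0.573587, -0.997593, -0.880580, 0.063440)
  k3: at (s, t) = (0.075756, -1.124906), (ds/dtau, dt/dtau) = (0.569256, -0.997046); Gamma_sss = 1.708441, Gamma_sst = -0.266253, Gamma_stt = 0.009371, Gamma_tss = -0.122325, Gamma_tst = 0.019064, Gamma_ttt = -0.000671; k3 = (0.569256, -0.997046, -0.865177, 0.061947)
  k4: at (s, t) = (0.089879, -1.149819), (ds/dtau, dt/dtau) = (0.548012, -0.995534); Gamma_sss = 1.966221, Gamma_sst = -0.365390, Gamma_stt = 0.015037, Gamma_tss = -0.165144, Gamma_tst = 0.030689, Gamma_ttt = -0.001263; k4 = (0.548012, -0.995534, -1.004079, 0.084333)
  Y <- Y + (h/6)(k1 + 2k2 + 2k3 + k4): s = 0.0900, t = -1.1498, ds/dtau = 0.5479, dt/dtau = -0.9955
step 4:
  k1: at (s, t) = (0.089958, -1.149828), (ds/dtau, dt/dtau) = (0.547913, -0.995493); Gamma_sss = 1.966757, Gamma_sst = -0.365869, Gamma_stt = 0.015070, Gamma_tss = -0.165343, Gamma_tst = 0.030758, Gamma_ttt = -0.001267; k1 = (0.547913, -0.995493, -1.004493, 0.084447)
  k2: at (s, t) = (0.103656, -1.174716), (ds/dtau, dt/dtau) = (0.522801, -0.993382); Gamma_sss = 2.176913, Gamma_sst = -0.468742, Gamma_stt = 0.021924, Gamma_tss = -0.208476, Gamma_tst = 0.044890, Gamma_ttt = -0.002100; k2 = (0.522801, -0.993382, -1.103503, 0.105679)
  k3: at (s, t) = (0.103028, -1.174663), (ds/dtau, dt/dtau) = (0.520325, -0.992851); Gamma_sss = 2.174987, Gamma_sst = -0.464860, Gamma_stt = 0.021604, Gamma_tss = -0.206929, Gamma_tst = 0.044227, Gamma_ttt = -0.002055; k3 = (0.520325, -0.992851, -1.090447, 0.103745)
  k4: at (s, t) = (0.115974, -1.199471), (ds/dtau, dt/dtau) = (0.493391, -0.990306); Gamma_sss = 2.339803, Gamma_sst = -0.564748, Gamma_stt = 0.029112, Gamma_tss = -0.247641, Gamma_tst = 0.059772, Gamma_ttt = -0.003081; k4 = (0.493391, -0.990306, -1.150018, 0.121716)
  Y <- Y + (h/6)(k1 + 2k2 + 2k3 + k4): s = 0.1160, t = -1.1995, ds/dtau = 0.4934, dt/dtau = -0.9903


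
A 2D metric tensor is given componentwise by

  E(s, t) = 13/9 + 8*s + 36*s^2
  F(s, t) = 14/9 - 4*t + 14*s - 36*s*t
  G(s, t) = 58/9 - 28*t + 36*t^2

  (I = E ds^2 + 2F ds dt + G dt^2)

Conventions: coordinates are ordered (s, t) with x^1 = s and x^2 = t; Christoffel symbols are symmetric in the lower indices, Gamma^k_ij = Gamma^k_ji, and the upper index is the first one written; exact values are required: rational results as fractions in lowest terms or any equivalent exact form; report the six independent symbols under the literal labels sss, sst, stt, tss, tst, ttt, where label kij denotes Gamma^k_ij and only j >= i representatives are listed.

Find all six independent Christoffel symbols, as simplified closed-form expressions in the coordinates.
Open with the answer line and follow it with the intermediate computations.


Answer: Gamma_sss = (162*s + 18)/(162*s^2 + 36*s + 162*t^2 - 126*t + 31), Gamma_sst = 0, Gamma_stt = (-162*s - 18)/(162*s^2 + 36*s + 162*t^2 - 126*t + 31), Gamma_tss = (63 - 162*t)/(162*s^2 + 36*s + 162*t^2 - 126*t + 31), Gamma_tst = 0, Gamma_ttt = (162*t - 63)/(162*s^2 + 36*s + 162*t^2 - 126*t + 31)

E = 13/9 + 8*s + 36*s^2; F = 14/9 - 4*t + 14*s - 36*s*t; G = 58/9 - 28*t + 36*t^2
Gamma^k_ij = (1/2) g^{kl} (d_i g_jl + d_j g_il - d_l g_ij), with g^inv = (1/(EG-F^2)) [[G, -F], [-F, E]]
first partials: E_s = 8 + 72*s, E_t = 0, F_s = 14 - 36*t, F_t = -4 - 36*s, G_s = 0, G_t = -28 + 72*t
D = EG - F^2 = 62/9 - 28*t + 8*s + 36*t^2 + 36*s^2
expanded: Gamma^s_ss = (G E_s - 2F F_s + F E_t)/(2D), Gamma^s_st = (G E_t - F G_s)/(2D), Gamma^s_tt = (2G F_t - G G_s - F G_t)/(2D), Gamma^t_ss = (2E F_s - E E_t - F E_s)/(2D), Gamma^t_st = (E G_s - F E_t)/(2D), Gamma^t_tt = (E G_t - 2F F_t + F G_s)/(2D); substitute and cancel common factors


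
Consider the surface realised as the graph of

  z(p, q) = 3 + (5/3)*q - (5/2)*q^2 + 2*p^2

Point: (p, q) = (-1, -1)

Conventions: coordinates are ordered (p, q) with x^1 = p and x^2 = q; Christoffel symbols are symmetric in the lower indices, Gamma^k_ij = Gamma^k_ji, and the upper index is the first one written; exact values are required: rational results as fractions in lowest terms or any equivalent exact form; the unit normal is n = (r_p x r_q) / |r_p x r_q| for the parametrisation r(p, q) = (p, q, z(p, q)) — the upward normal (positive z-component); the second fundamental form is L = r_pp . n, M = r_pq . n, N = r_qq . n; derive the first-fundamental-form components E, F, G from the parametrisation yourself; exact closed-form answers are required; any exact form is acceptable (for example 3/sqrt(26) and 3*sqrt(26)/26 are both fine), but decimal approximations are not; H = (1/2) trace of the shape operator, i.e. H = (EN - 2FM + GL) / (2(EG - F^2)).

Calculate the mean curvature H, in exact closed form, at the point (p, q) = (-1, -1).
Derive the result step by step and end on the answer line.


z_p = -4, z_q = 20/3, z_pp = 4, z_pq = 0, z_qq = -5
E = 17, F = -80/3, G = 409/9; answer radicand W^2 = 553/9
unnormalised second-form numerators: l = 4, m = 0, n = -5; L = l/sqrt(553/9), and similarly M = m/sqrt(W^2), N = n/sqrt(W^2)
H = (E*n - 2*F*m + G*l) / (2*(EG - F^2)*sqrt(W^2)); E*n - 2*F*m + G*l = 871/9, EG - F^2 = 553/9, so H = (871/1106)/sqrt(553/9)

Answer: H = 2613*sqrt(553)/611618


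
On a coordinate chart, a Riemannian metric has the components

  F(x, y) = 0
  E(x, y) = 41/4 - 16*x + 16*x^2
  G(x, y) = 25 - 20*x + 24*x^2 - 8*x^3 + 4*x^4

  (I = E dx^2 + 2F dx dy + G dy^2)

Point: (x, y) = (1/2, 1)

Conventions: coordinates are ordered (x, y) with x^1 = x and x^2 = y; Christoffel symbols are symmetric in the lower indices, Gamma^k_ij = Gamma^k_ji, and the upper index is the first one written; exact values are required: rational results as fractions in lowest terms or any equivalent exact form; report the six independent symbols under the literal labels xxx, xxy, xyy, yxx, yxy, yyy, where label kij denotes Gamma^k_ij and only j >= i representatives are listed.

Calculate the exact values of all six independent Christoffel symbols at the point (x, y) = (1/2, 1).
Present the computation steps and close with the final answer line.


E = 25/4, F = 0, G = 81/4 at the point
E_x = 0, E_y = 0, F_x = 0, F_y = 0, G_x = 0, G_y = 0
EG - F^2 = 2025/16;  g^inv = (16/2025) * [[81/4, 0], [0, 25/4]]
first-kind symbols [ij,l] = (1/2)(d_i g_jl + d_j g_il - d_l g_ij): [xx,x] = E_x/2 = 0, [xx,y] = F_x - E_y/2 = 0, [xy,x] = E_y/2 = 0, [xy,y] = G_x/2 = 0, [yy,x] = F_y - G_x/2 = 0, [yy,y] = G_y/2 = 0
Gamma^x_ij = (G*[ij,x] - F*[ij,y])/(EG - F^2), Gamma^y_ij = (E*[ij,y] - F*[ij,x])/(EG - F^2)

Answer: Gamma_xxx = 0, Gamma_xxy = 0, Gamma_xyy = 0, Gamma_yxx = 0, Gamma_yxy = 0, Gamma_yyy = 0


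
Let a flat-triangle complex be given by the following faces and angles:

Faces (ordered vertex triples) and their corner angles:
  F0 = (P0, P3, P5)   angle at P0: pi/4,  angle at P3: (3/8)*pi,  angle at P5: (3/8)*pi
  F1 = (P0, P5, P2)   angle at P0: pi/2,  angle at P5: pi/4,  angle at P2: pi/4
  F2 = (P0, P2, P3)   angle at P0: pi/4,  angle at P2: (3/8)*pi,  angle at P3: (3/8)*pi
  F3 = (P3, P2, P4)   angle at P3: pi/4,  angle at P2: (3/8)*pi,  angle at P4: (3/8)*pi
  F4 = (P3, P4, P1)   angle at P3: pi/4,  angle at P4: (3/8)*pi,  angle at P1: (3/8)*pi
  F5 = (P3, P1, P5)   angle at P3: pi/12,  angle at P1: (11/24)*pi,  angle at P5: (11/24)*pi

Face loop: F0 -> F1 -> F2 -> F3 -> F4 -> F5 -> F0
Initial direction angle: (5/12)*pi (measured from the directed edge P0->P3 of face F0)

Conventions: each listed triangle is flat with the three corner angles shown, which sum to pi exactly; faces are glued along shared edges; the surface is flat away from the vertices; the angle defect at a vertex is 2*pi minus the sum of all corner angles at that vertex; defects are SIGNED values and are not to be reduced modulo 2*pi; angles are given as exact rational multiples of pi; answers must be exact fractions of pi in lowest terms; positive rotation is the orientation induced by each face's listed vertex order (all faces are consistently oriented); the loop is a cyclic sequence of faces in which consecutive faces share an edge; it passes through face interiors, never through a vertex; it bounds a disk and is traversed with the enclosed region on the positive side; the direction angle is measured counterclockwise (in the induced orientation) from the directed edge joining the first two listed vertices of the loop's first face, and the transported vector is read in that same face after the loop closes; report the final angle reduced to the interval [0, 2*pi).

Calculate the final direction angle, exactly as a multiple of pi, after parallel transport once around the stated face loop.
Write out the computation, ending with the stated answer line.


enclosed vertex P0: corner angles sum to pi, defect = 2*pi - pi = pi
enclosed vertex P3: corner angles sum to (4/3)*pi, defect = 2*pi - (4/3)*pi = (2/3)*pi
adding the enclosed defects to the starting angle (mod 2*pi, induced orientation) gives the holonomy
final angle = (5/12)*pi + (5/3)*pi = pi/12 (mod 2*pi)

Answer: final direction angle = pi/12


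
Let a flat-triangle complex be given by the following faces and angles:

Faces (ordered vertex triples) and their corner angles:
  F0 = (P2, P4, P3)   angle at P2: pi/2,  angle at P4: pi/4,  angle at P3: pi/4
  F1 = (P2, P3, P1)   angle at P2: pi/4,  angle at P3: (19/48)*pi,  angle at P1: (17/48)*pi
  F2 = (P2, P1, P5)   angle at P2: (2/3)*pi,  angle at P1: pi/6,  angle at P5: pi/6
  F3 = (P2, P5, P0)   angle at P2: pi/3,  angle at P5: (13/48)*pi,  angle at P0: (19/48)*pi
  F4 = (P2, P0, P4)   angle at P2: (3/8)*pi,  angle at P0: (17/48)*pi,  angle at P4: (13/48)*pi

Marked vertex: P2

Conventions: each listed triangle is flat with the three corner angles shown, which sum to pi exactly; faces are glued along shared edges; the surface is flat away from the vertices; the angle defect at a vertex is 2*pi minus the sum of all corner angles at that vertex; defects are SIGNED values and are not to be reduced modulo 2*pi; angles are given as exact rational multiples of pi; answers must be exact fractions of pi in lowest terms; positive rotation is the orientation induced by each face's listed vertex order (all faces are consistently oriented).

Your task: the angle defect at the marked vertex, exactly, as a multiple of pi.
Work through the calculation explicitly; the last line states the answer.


Sum of corner angles at P2: (17/8)*pi
defect = 2*pi - (17/8)*pi

Answer: defect(P2) = -pi/8


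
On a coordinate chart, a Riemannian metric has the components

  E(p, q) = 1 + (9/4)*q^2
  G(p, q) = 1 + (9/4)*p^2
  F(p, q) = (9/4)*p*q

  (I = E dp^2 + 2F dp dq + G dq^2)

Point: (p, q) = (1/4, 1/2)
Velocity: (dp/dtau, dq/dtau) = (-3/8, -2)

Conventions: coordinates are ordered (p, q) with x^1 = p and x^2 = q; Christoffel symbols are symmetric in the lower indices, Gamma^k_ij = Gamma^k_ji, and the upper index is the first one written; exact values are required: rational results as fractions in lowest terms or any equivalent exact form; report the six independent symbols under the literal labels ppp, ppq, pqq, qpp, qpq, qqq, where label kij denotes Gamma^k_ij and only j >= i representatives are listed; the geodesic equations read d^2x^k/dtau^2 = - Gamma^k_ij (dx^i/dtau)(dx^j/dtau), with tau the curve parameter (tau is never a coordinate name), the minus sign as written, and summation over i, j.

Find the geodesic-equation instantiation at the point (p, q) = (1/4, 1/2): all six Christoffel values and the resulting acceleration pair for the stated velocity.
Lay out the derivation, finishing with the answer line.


E = 25/16, F = 9/32, G = 73/64 at the point
E_p = 0, E_q = 9/4, F_p = 9/8, F_q = 9/16, G_p = 9/8, G_q = 0
EG - F^2 = 109/64;  g^inv = (64/109) * [[73/64, -9/32], [-9/32, 25/16]]
first-kind symbols [ij,l] = (1/2)(d_i g_jl + d_j g_il - d_l g_ij): [pp,p] = E_p/2 = 0, [pp,q] = F_p - E_q/2 = 0, [pq,p] = E_q/2 = 9/8, [pq,q] = G_p/2 = 9/16, [qq,p] = F_q - G_p/2 = 0, [qq,q] = G_q/2 = 0
Gamma^p_ij = (G*[ij,p] - F*[ij,q])/(EG - F^2), Gamma^q_ij = (E*[ij,q] - F*[ij,p])/(EG - F^2)
Gamma_ppp = 0, Gamma_ppq = 72/109, Gamma_pqq = 0, Gamma_qpp = 0, Gamma_qpq = 36/109, Gamma_qqq = 0
d^2p/dtau^2 = -(Gamma_ppp*(-3/8)^2 + 2*Gamma_ppq*(-3/8)*(-2) + Gamma_pqq*(-2)^2) = -108/109
d^2q/dtau^2 = -(Gamma_qpp*(-3/8)^2 + 2*Gamma_qpq*(-3/8)*(-2) + Gamma_qqq*(-2)^2) = -54/109

Answer: Gamma_ppp = 0, Gamma_ppq = 72/109, Gamma_pqq = 0, Gamma_qpp = 0, Gamma_qpq = 36/109, Gamma_qqq = 0; accelerations (d^2p/dtau^2, d^2q/dtau^2) = (-108/109, -54/109)


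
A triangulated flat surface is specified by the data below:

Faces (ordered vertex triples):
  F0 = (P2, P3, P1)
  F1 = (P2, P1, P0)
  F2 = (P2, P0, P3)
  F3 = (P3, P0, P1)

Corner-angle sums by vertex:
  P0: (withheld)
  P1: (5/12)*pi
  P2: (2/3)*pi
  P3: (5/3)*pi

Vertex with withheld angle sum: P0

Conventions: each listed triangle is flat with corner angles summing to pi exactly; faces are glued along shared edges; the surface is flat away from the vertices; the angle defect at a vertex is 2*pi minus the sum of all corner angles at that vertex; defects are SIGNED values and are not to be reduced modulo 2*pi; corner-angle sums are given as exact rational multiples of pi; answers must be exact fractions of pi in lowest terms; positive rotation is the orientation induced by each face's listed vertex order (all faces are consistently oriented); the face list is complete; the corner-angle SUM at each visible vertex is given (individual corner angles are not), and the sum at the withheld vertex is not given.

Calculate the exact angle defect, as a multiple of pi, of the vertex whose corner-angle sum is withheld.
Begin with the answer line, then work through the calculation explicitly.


Answer: defect(P0) = (3/4)*pi

V = 4, E = 6, F = 4; chi = V - E + F = 2
Gauss-Bonnet: total defect = 2*pi*chi = 4*pi; visible defects sum to (13/4)*pi


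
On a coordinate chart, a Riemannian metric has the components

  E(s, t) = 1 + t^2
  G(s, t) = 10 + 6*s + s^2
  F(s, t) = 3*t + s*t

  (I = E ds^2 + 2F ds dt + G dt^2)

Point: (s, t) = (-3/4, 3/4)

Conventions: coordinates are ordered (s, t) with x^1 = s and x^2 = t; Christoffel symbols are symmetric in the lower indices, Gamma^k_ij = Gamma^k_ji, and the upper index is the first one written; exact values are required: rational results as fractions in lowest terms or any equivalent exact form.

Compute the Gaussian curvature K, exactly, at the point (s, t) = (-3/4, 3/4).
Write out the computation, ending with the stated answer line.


E = 25/16, F = 27/16, G = 97/16, EG - F^2 = 53/8 at the point
E_s = 0, E_t = 3/2, F_s = 3/4, F_t = 9/4, G_s = 9/2, G_t = 0
E_tt = 2, F_st = 1, G_ss = 2
Evaluate Brioschi's two determinant matrices M1, M2 and divide by (EG - F^2)^2.
M1 = [[-E_tt/2 + F_st - G_ss/2, E_s/2, F_s - E_t/2], [F_t - G_s/2, E, F], [G_t/2, F, G]] = [[-1, 0, 0], [0, 25/16, 27/16], [0, 27/16, 97/16]]; det M1 = -53/8
M2 = [[0, E_t/2, G_s/2], [E_t/2, E, F], [G_s/2, F, G]] = [[0, 3/4, 9/4], [3/4, 25/16, 27/16], [9/4, 27/16, 97/16]]; det M2 = -45/8
det M1 - det M2 = -1; K = -1 / (53/8)^2 = -64/2809

Answer: K = -64/2809


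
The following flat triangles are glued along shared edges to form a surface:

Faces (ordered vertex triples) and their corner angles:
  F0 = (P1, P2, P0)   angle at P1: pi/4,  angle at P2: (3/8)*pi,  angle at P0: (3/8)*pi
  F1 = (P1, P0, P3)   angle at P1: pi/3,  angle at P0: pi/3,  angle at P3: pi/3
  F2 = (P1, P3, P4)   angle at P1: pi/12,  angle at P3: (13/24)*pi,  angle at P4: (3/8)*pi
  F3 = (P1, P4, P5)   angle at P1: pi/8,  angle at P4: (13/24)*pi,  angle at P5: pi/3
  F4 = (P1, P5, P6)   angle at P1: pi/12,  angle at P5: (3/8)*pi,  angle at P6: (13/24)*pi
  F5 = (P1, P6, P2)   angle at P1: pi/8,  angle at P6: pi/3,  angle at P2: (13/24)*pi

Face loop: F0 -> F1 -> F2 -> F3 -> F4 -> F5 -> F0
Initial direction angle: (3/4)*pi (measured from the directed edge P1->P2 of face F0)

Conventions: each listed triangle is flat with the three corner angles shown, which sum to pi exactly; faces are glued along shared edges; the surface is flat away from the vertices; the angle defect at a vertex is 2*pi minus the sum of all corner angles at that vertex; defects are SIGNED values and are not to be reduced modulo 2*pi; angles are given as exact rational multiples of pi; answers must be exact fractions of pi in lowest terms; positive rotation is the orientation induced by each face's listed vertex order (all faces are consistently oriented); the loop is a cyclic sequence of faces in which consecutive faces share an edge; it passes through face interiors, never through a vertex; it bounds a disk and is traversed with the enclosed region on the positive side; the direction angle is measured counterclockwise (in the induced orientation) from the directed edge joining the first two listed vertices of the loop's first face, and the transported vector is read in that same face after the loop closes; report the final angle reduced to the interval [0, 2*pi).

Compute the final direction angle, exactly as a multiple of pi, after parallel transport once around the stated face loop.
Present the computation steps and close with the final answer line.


enclosed vertex P1: corner angles sum to pi, defect = 2*pi - pi = pi
the rotation equals the total enclosed defect, so the final angle is initial + defects (mod 2*pi)
final angle = (3/4)*pi + pi = (7/4)*pi (mod 2*pi)

Answer: final direction angle = (7/4)*pi


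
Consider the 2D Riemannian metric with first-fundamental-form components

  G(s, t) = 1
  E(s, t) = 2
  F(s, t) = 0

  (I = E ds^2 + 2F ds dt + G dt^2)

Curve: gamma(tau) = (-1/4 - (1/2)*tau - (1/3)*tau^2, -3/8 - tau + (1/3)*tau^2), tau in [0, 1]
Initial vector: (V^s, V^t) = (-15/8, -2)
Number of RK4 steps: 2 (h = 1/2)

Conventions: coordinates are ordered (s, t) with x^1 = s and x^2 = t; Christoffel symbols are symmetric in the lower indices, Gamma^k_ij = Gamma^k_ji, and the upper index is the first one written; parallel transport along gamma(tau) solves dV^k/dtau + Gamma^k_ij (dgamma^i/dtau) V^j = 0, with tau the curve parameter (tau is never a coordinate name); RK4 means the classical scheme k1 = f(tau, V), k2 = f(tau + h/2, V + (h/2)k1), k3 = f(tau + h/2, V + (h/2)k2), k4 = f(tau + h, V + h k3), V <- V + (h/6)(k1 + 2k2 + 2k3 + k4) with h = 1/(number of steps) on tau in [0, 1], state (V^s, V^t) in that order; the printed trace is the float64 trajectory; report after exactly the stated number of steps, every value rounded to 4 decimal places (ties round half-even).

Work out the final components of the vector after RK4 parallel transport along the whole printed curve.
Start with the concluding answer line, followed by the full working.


Answer: V^s = -1.8750, V^t = -2.0000

gamma'(tau) = (-1/2 - (2/3)*tau, -1 + (2/3)*tau); f(tau, V)^k = -Gamma^k_ij(gamma(tau)) gamma'^i(tau) V^j; h = 1/2; intermediate values shown to 6 dp
curve data and Christoffel symbols at the stage parameters:
  tau = 0.000000: gamma = (-0.250000, -0.375000), gamma' = (-0.500000, -1.000000); Gamma_sss = 0.000000, Gamma_sst = 0.000000, Gamma_stt = 0.000000, Gamma_tss = 0.000000, Gamma_tst = 0.000000, Gamma_ttt = 0.000000
  tau = 0.250000: gamma = (-0.395833, -0.604167), gamma' = (-0.666667, -0.833333); Gamma_sss = 0.000000, Gamma_sst = 0.000000, Gamma_stt = 0.000000, Gamma_tss = 0.000000, Gamma_tst = 0.000000, Gamma_ttt = 0.000000
  tau = 0.500000: gamma = (-0.583333, -0.791667), gamma' = (-0.833333, -0.666667); Gamma_sss = 0.000000, Gamma_sst = 0.000000, Gamma_stt = 0.000000, Gamma_tss = 0.000000, Gamma_tst = 0.000000, Gamma_ttt = 0.000000
  tau = 0.750000: gamma = (-0.812500, -0.937500), gamma' = (-1.000000, -0.500000); Gamma_sss = 0.000000, Gamma_sst = 0.000000, Gamma_stt = 0.000000, Gamma_tss = 0.000000, Gamma_tst = 0.000000, Gamma_ttt = 0.000000
  tau = 1.000000: gamma = (-1.083333, -1.041667), gamma' = (-1.166667, -0.333333); Gamma_sss = 0.000000, Gamma_sst = 0.000000, Gamma_stt = 0.000000, Gamma_tss = 0.000000, Gamma_tst = 0.000000, Gamma_ttt = 0.000000
step 0: V^s = -1.8750, V^t = -2.0000
step 1: k1 = (0.000000, 0.000000), k2 = (0.000000, 0.000000), k3 = (0.000000, 0.000000), k4 = (0.000000, 0.000000); V <- V + (h/6)(k1 + 2k2 + 2k3 + k4): V^s = -1.8750, V^t = -2.0000
step 2: k1 = (0.000000, 0.000000), k2 = (0.000000, 0.000000), k3 = (0.000000, 0.000000), k4 = (0.000000, 0.000000); V <- V + (h/6)(k1 + 2k2 + 2k3 + k4): V^s = -1.8750, V^t = -2.0000


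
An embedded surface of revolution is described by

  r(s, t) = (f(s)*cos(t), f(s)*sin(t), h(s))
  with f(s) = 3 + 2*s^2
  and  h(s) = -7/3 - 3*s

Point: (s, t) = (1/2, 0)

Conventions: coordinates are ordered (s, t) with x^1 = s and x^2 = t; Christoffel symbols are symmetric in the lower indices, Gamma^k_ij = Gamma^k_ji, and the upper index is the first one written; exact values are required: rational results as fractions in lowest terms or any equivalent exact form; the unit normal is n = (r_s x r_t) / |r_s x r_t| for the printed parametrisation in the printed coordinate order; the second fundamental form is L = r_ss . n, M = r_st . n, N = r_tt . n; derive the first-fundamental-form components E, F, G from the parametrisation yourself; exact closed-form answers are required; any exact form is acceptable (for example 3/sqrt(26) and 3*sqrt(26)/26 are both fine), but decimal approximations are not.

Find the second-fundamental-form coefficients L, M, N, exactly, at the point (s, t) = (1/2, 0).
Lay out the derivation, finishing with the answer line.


f = 7/2, f' = 2, f'' = 4, h' = -3, h'' = 0
E = 13, F = 0, G = 49/4; answer radicand W^2 = 13
unnormalised second-form numerators: l = 12, m = 0, n = -21/2; L = l/sqrt(13), and similarly M = m/sqrt(W^2), N = n/sqrt(W^2)

Answer: L = 12*sqrt(13)/13, M = 0, N = -21*sqrt(13)/26


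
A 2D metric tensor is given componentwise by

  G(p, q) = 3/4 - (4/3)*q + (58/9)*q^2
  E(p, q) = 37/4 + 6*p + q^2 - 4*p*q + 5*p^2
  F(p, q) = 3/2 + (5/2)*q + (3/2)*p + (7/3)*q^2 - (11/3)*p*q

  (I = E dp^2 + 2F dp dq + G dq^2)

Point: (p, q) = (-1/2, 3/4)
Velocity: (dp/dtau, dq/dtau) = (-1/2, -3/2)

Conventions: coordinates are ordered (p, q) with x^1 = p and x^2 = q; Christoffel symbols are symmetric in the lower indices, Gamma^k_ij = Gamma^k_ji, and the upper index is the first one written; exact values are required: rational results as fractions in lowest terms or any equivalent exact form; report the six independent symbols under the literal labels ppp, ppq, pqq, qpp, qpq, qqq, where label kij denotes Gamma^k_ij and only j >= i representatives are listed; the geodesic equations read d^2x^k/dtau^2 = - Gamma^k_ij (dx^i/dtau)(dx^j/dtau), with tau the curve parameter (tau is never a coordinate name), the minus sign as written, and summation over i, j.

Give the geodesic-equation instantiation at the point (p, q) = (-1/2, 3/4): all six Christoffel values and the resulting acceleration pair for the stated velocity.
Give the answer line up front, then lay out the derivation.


Answer: Gamma_ppp = 3216/1037, Gamma_ppq = 1512/1037, Gamma_pqq = 3304/3111, Gamma_qpp = -352/61, Gamma_qpq = -140/61, Gamma_qqq = -80/183; accelerations (d^2p/dtau^2, d^2q/dtau^2) = (-5550/1037, 358/61)

E = 153/16, F = 85/16, G = 27/8 at the point
E_p = -2, E_q = 7/2, F_p = -5/4, F_q = 47/6, G_p = 0, G_q = 25/3
EG - F^2 = 1037/256;  g^inv = (256/1037) * [[27/8, -85/16], [-85/16, 153/16]]
first-kind symbols [ij,l] = (1/2)(d_i g_jl + d_j g_il - d_l g_ij): [pp,p] = E_p/2 = -1, [pp,q] = F_p - E_q/2 = -3, [pq,p] = E_q/2 = 7/4, [pq,q] = G_p/2 = 0, [qq,p] = F_q - G_p/2 = 47/6, [qq,q] = G_q/2 = 25/6
Gamma^p_ij = (G*[ij,p] - F*[ij,q])/(EG - F^2), Gamma^q_ij = (E*[ij,q] - F*[ij,p])/(EG - F^2)
Gamma_ppp = 3216/1037, Gamma_ppq = 1512/1037, Gamma_pqq = 3304/3111, Gamma_qpp = -352/61, Gamma_qpq = -140/61, Gamma_qqq = -80/183
d^2p/dtau^2 = -(Gamma_ppp*(-1/2)^2 + 2*Gamma_ppq*(-1/2)*(-3/2) + Gamma_pqq*(-3/2)^2) = -5550/1037
d^2q/dtau^2 = -(Gamma_qpp*(-1/2)^2 + 2*Gamma_qpq*(-1/2)*(-3/2) + Gamma_qqq*(-3/2)^2) = 358/61


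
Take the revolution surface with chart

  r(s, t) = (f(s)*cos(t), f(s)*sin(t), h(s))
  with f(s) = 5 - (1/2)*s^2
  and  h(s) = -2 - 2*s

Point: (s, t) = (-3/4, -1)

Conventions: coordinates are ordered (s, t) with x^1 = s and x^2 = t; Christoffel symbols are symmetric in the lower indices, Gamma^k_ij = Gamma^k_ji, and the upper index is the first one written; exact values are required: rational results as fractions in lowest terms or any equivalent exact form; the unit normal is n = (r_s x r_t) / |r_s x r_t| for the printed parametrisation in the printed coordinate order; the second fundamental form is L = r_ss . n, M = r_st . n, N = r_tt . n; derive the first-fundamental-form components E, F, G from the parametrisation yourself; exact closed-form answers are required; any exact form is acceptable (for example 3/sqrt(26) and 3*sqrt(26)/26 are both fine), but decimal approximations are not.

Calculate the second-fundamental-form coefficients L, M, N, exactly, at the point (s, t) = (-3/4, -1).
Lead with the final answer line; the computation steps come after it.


Answer: L = -8*sqrt(73)/73, M = 0, N = -151*sqrt(73)/292

f = 151/32, f' = 3/4, f'' = -1, h' = -2, h'' = 0
E = 73/16, F = 0, G = 22801/1024; answer radicand W^2 = 73/16
unnormalised second-form numerators: l = -2, m = 0, n = -151/16; L = l/sqrt(73/16), and similarly M = m/sqrt(W^2), N = n/sqrt(W^2)


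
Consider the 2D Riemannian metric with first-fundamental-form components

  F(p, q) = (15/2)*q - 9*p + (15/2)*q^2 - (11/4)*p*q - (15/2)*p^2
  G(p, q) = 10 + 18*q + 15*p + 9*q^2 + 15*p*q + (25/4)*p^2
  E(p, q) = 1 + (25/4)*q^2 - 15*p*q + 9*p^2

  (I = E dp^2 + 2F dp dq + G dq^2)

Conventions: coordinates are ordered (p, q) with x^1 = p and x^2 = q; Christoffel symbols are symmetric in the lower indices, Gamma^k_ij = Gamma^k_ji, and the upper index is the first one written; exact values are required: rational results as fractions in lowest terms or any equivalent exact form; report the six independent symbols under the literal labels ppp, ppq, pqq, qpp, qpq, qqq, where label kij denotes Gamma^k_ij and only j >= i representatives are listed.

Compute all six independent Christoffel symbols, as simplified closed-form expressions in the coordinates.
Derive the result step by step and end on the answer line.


E = 1 + (25/4)*q^2 - 15*p*q + 9*p^2; F = (15/2)*q - 9*p + (15/2)*q^2 - (11/4)*p*q - (15/2)*p^2; G = 10 + 18*q + 15*p + 9*q^2 + 15*p*q + (25/4)*p^2
Gamma^k_ij = (1/2) g^{kl} (d_i g_jl + d_j g_il - d_l g_ij), with g^inv = (1/(EG-F^2)) [[G, -F], [-F, E]]
first partials: E_p = -15*q + 18*p, E_q = (25/2)*q - 15*p, F_p = -9 - (11/4)*q - 15*p, F_q = 15/2 + 15*q - (11/4)*p, G_p = 15 + 15*q + (25/2)*p, G_q = 18 + 18*q + 15*p
D = EG - F^2 = 10 + 18*q + 15*p + (61/4)*q^2 + (61/4)*p^2
expanded: Gamma^p_pp = (G E_p - 2F F_p + F E_q)/(2D), Gamma^p_pq = (G E_q - F G_p)/(2D), Gamma^p_qq = (2G F_q - G G_p - F G_q)/(2D), Gamma^q_pp = (2E F_p - E E_q - F E_p)/(2D), Gamma^q_pq = (E G_p - F E_q)/(2D), Gamma^q_qq = (E G_q - 2F F_q + F G_p)/(2D); substitute and cancel common factors

Answer: Gamma_ppp = (36*p - 30*q)/(61*p^2 + 60*p + 61*q^2 + 72*q + 40), Gamma_ppq = (-30*p + 25*q)/(61*p^2 + 60*p + 61*q^2 + 72*q + 40), Gamma_pqq = (-36*p + 30*q)/(61*p^2 + 60*p + 61*q^2 + 72*q + 40), Gamma_qpp = (-30*p - 36*q - 36)/(61*p^2 + 60*p + 61*q^2 + 72*q + 40), Gamma_qpq = (25*p + 30*q + 30)/(61*p^2 + 60*p + 61*q^2 + 72*q + 40), Gamma_qqq = (30*p + 36*q + 36)/(61*p^2 + 60*p + 61*q^2 + 72*q + 40)


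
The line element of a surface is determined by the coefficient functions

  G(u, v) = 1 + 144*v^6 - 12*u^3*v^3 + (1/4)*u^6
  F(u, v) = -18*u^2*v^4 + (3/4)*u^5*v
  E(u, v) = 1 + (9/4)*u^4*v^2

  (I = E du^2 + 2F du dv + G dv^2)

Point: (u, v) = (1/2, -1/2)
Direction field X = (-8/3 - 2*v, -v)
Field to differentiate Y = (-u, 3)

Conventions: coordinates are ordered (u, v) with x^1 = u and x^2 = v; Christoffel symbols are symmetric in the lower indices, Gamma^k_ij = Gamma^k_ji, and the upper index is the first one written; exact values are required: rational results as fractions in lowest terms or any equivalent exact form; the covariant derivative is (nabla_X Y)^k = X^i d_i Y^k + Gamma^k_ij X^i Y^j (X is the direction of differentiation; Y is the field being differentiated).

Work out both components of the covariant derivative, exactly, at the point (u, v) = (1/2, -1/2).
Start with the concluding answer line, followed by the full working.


Answer: (nabla_X Y)^u = 2707/1068, (nabla_X Y)^v = -2575/356

E = 265/256, F = -75/256, G = 881/256 at the point
E_u = 9/32, E_v = -9/64, F_u = -159/128, F_v = 291/128, G_u = 75/64, G_v = -225/8
EG - F^2 = 445/128;  g^inv = (128/445) * [[881/256, 75/256], [75/256, 265/256]]
first-kind symbols [ij,l] = (1/2)(d_i g_jl + d_j g_il - d_l g_ij): [uu,u] = E_u/2 = 9/64, [uu,v] = F_u - E_v/2 = -75/64, [uv,u] = E_v/2 = -9/128, [uv,v] = G_u/2 = 75/128, [vv,u] = F_v - G_u/2 = 27/16, [vv,v] = G_v/2 = -225/16
Gamma^u_ij = (G*[ij,u] - F*[ij,v])/(EG - F^2), Gamma^v_ij = (E*[ij,v] - F*[ij,u])/(EG - F^2)
Gamma_uuu = 18/445, Gamma_uuv = -9/445, Gamma_uvv = 216/445, Gamma_vuu = -30/89, Gamma_vuv = 15/89, Gamma_vvv = -360/89
X = (-5/3, 1/2), Y = (-1/2, 3) at the point


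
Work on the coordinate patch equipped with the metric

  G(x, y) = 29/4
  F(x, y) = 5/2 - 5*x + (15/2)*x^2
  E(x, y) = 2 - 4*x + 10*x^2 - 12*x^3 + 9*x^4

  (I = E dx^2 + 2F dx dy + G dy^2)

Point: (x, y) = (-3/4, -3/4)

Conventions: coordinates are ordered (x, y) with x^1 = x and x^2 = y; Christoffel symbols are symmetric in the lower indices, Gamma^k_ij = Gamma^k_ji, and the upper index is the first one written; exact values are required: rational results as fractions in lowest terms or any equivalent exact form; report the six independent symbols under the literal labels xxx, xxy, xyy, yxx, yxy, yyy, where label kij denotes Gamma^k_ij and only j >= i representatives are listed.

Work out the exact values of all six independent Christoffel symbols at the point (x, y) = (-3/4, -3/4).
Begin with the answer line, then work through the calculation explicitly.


Answer: Gamma_xxx = -6968/6345, Gamma_xxy = 0, Gamma_xyy = 0, Gamma_yxx = -832/1269, Gamma_yxy = 0, Gamma_yyy = 0

E = 4745/256, F = 335/32, G = 29/4 at the point
E_x = -871/16, E_y = 0, F_x = -65/4, F_y = 0, G_x = 0, G_y = 0
EG - F^2 = 6345/256;  g^inv = (256/6345) * [[29/4, -335/32], [-335/32, 4745/256]]
first-kind symbols [ij,l] = (1/2)(d_i g_jl + d_j g_il - d_l g_ij): [xx,x] = E_x/2 = -871/32, [xx,y] = F_x - E_y/2 = -65/4, [xy,x] = E_y/2 = 0, [xy,y] = G_x/2 = 0, [yy,x] = F_y - G_x/2 = 0, [yy,y] = G_y/2 = 0
Gamma^x_ij = (G*[ij,x] - F*[ij,y])/(EG - F^2), Gamma^y_ij = (E*[ij,y] - F*[ij,x])/(EG - F^2)


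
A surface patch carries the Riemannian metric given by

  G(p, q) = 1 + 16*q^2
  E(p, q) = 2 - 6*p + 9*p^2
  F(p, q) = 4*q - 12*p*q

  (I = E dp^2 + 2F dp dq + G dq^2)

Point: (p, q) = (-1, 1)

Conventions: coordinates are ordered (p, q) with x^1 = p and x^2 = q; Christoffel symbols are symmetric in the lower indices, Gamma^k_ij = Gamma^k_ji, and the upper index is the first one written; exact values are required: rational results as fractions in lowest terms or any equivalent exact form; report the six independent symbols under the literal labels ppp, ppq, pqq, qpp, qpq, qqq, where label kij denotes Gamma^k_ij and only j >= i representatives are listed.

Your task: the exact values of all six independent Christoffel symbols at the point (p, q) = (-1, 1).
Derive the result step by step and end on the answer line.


E = 17, F = 16, G = 17 at the point
E_p = -24, E_q = 0, F_p = -12, F_q = 16, G_p = 0, G_q = 32
EG - F^2 = 33;  g^inv = (1/33) * [[17, -16], [-16, 17]]
first-kind symbols [ij,l] = (1/2)(d_i g_jl + d_j g_il - d_l g_ij): [pp,p] = E_p/2 = -12, [pp,q] = F_p - E_q/2 = -12, [pq,p] = E_q/2 = 0, [pq,q] = G_p/2 = 0, [qq,p] = F_q - G_p/2 = 16, [qq,q] = G_q/2 = 16
Gamma^p_ij = (G*[ij,p] - F*[ij,q])/(EG - F^2), Gamma^q_ij = (E*[ij,q] - F*[ij,p])/(EG - F^2)

Answer: Gamma_ppp = -4/11, Gamma_ppq = 0, Gamma_pqq = 16/33, Gamma_qpp = -4/11, Gamma_qpq = 0, Gamma_qqq = 16/33


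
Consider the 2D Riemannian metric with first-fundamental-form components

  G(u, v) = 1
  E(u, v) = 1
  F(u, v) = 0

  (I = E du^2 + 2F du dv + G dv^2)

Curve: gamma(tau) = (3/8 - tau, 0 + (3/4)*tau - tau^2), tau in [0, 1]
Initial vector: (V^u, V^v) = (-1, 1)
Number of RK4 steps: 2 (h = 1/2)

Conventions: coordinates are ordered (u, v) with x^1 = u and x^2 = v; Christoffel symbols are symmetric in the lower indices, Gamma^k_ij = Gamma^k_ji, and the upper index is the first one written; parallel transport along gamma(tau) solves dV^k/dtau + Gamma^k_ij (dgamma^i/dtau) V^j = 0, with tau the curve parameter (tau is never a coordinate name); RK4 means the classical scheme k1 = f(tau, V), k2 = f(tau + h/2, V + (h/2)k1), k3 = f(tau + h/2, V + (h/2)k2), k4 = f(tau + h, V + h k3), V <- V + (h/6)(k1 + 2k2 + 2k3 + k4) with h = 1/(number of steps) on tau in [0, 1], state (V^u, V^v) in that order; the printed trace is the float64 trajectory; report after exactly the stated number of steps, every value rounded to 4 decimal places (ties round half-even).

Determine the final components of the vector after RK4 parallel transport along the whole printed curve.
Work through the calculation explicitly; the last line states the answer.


gamma'(tau) = (-1, 3/4 - 2*tau); f(tau, V)^k = -Gamma^k_ij(gamma(tau)) gamma'^i(tau) V^j; h = 1/2; intermediate values shown to 6 dp
curve data and Christoffel symbols at the stage parameters:
  tau = 0.000000: gamma = (0.375000, 0.000000), gamma' = (-1.000000, 0.750000); Gamma_uuu = 0.000000, Gamma_uuv = 0.000000, Gamma_uvv = 0.000000, Gamma_vuu = 0.000000, Gamma_vuv = 0.000000, Gamma_vvv = 0.000000
  tau = 0.250000: gamma = (0.125000, 0.125000), gamma' = (-1.000000, 0.250000); Gamma_uuu = 0.000000, Gamma_uuv = 0.000000, Gamma_uvv = 0.000000, Gamma_vuu = 0.000000, Gamma_vuv = 0.000000, Gamma_vvv = 0.000000
  tau = 0.500000: gamma = (-0.125000, 0.125000), gamma' = (-1.000000, -0.250000); Gamma_uuu = 0.000000, Gamma_uuv = 0.000000, Gamma_uvv = 0.000000, Gamma_vuu = 0.000000, Gamma_vuv = 0.000000, Gamma_vvv = 0.000000
  tau = 0.750000: gamma = (-0.375000, 0.000000), gamma' = (-1.000000, -0.750000); Gamma_uuu = 0.000000, Gamma_uuv = 0.000000, Gamma_uvv = 0.000000, Gamma_vuu = 0.000000, Gamma_vuv = 0.000000, Gamma_vvv = 0.000000
  tau = 1.000000: gamma = (-0.625000, -0.250000), gamma' = (-1.000000, -1.250000); Gamma_uuu = 0.000000, Gamma_uuv = 0.000000, Gamma_uvv = 0.000000, Gamma_vuu = 0.000000, Gamma_vuv = 0.000000, Gamma_vvv = 0.000000
step 0: V^u = -1.0000, V^v = 1.0000
step 1: k1 = (0.000000, 0.000000), k2 = (0.000000, 0.000000), k3 = (0.000000, 0.000000), k4 = (0.000000, 0.000000); V <- V + (h/6)(k1 + 2k2 + 2k3 + k4): V^u = -1.0000, V^v = 1.0000
step 2: k1 = (0.000000, 0.000000), k2 = (0.000000, 0.000000), k3 = (0.000000, 0.000000), k4 = (0.000000, 0.000000); V <- V + (h/6)(k1 + 2k2 + 2k3 + k4): V^u = -1.0000, V^v = 1.0000

Answer: V^u = -1.0000, V^v = 1.0000
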